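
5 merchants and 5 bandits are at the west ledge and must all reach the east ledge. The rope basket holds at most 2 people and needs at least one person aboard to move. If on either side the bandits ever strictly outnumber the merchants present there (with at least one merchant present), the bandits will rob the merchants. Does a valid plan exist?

Following every safe sequence of crossings from the start, the most of the 10 that can be at the east ledge as the rope basket arrives there on crossings 1, 3, 5, 7 is 2, 3, 4, 5 respectively; the best ever achieved is 5 of 10.
From crossing 9 on, no configuration arises that was not already reachable earlier: only 13 distinct safe configurations (who is on which side, and where the rope basket is) can ever be reached, none of them has everyone across, and every continuation just revisits them. They are: 0 merchants + 0 bandits across (rope basket back at the start); 0 merchants + 1 bandit across (rope basket there); 0 merchants + 1 bandit across (rope basket back at the start); 0 merchants + 2 bandits across (rope basket there); 0 merchants + 2 bandits across (rope basket back at the start); 0 merchants + 3 bandits across (rope basket there); 0 merchants + 3 bandits across (rope basket back at the start); 0 merchants + 4 bandits across (rope basket there); 0 merchants + 4 bandits across (rope basket back at the start); 0 merchants + 5 bandits across (rope basket there); 1 merchant + 1 bandit across (rope basket there); 1 merchant + 1 bandit across (rope basket back at the start); 2 merchants + 2 bandits across (rope basket there). So no valid plan exists.

No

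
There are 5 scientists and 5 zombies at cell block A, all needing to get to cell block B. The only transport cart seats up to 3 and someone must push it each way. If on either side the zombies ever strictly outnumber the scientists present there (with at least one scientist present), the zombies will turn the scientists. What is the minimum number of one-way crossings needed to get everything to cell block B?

Counting alone: each trip to cell block B takes at most 3 across and each return brings at least 1 back, so after t trips out (and t−1 returns) at most 3t − (t−1) of the 10 are across; that first reaches 10 at t = 5, so at least 9 crossings are needed.
The safety rule pushes this higher. Following every safe sequence of crossings, the most of the 10 that can be at cell block B as the transport cart arrives there on crossing 9 is 9 — never all 10.
So no plan with fewer than 11 crossings exists, and this one achieves 11:
1. 2 zombies → cell block B.  (cell block A: 5S 3Z; cell block B: 0S 2Z)
2. 1 zombie ← cell block A.  (cell block A: 5S 4Z; cell block B: 0S 1Z)
3. 3 zombies → cell block B.  (cell block A: 5S 1Z; cell block B: 0S 4Z)
4. 1 zombie ← cell block A.  (cell block A: 5S 2Z; cell block B: 0S 3Z)
5. 3 scientists → cell block B.  (cell block A: 2S 2Z; cell block B: 3S 3Z)
6. 1 scientist and 1 zombie ← cell block A.  (cell block A: 3S 3Z; cell block B: 2S 2Z)
7. 3 scientists → cell block B.  (cell block A: 0S 3Z; cell block B: 5S 2Z)
8. 1 zombie ← cell block A.  (cell block A: 0S 4Z; cell block B: 5S 1Z)
9. 2 zombies → cell block B.  (cell block A: 0S 2Z; cell block B: 5S 3Z)
10. 1 zombie ← cell block A.  (cell block A: 0S 3Z; cell block B: 5S 2Z)
11. 3 zombies → cell block B.  (cell block A: 0S 0Z; cell block B: 5S 5Z)

11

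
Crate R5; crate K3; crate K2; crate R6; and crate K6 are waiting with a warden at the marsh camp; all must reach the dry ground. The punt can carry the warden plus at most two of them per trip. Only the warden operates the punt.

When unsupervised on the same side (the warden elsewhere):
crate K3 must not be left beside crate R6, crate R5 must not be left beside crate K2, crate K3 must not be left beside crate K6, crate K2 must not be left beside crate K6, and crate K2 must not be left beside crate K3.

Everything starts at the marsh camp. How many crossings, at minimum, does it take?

7

Counting alone: the warden can take at most 2 across per trip to the dry ground, so moving all 5 needs at least 3 loaded trips out, with a return between consecutive ones — at least 5 crossings.
The safety rule pushes this higher. Following every safe sequence of crossings, the most of the 5 that can be at the dry ground as the punt arrives there on crossing 5 is 4 — never all 5.
So no plan with fewer than 7 crossings exists, and this one achieves 7:
1. Warden goes to the dry ground with crate K2 and crate K3.
2. Warden goes back to the marsh camp with crate K3.
3. Warden goes to the dry ground with crate K3 and crate R5.
4. Warden goes back to the marsh camp with crate K2.
5. Warden goes to the dry ground with crate K6 and crate R6.
6. Warden goes back to the marsh camp with crate K3.
7. Warden goes to the dry ground with crate K2 and crate K3.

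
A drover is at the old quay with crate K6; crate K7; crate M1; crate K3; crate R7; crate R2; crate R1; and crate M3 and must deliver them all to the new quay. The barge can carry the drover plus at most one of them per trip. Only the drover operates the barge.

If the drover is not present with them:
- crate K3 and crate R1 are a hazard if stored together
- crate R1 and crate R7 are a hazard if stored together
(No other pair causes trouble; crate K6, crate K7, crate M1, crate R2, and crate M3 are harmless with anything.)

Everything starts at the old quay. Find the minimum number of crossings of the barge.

17

Counting alone: the drover can take at most 1 across per trip to the new quay, so moving all 8 needs at least 8 loaded trips out, with a return between consecutive ones — at least 15 crossings.
The safety rule pushes this higher. Following every safe sequence of crossings, the most of the 8 that can be at the new quay as the barge arrives there on crossing 15 is 7 — never all 8.
So no plan with fewer than 17 crossings exists, and this one achieves 17:
1. Drover goes to the new quay with crate R1.
2. Drover goes back to the old quay alone.
3. Drover goes to the new quay with crate K6.
4. Drover goes back to the old quay alone.
5. Drover goes to the new quay with crate K7.
6. Drover goes back to the old quay alone.
7. Drover goes to the new quay with crate M1.
8. Drover goes back to the old quay alone.
9. Drover goes to the new quay with crate K3.
10. Drover goes back to the old quay with crate R1.
11. Drover goes to the new quay with crate R7.
12. Drover goes back to the old quay alone.
13. Drover goes to the new quay with crate R2.
14. Drover goes back to the old quay alone.
15. Drover goes to the new quay with crate M3.
16. Drover goes back to the old quay alone.
17. Drover goes to the new quay with crate R1.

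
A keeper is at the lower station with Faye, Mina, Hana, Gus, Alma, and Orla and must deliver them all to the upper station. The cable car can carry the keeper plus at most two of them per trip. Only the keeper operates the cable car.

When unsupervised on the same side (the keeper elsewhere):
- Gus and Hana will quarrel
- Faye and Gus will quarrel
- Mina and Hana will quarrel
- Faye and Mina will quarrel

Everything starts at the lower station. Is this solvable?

Yes

1. Keeper goes to the upper station with Faye and Hana.
2. Keeper goes back to the lower station alone.
3. Keeper goes to the upper station with Alma and Orla.
4. Keeper goes back to the lower station alone.
5. Keeper goes to the upper station with Gus and Mina.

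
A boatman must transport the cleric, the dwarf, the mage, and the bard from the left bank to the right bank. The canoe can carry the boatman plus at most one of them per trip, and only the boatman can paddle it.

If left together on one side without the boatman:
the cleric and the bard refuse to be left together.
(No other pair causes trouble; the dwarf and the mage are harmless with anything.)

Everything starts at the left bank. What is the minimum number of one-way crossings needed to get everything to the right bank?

Counting alone: the boatman can take at most 1 across per trip to the right bank, so moving all 4 needs at least 4 loaded trips out, with a return between consecutive ones — at least 7 crossings.
The plan below uses exactly 7 crossings, so it is optimal:
1. Boatman goes to the right bank with the cleric.
2. Boatman goes back to the left bank alone.
3. Boatman goes to the right bank with the dwarf.
4. Boatman goes back to the left bank alone.
5. Boatman goes to the right bank with the mage.
6. Boatman goes back to the left bank alone.
7. Boatman goes to the right bank with the bard.

7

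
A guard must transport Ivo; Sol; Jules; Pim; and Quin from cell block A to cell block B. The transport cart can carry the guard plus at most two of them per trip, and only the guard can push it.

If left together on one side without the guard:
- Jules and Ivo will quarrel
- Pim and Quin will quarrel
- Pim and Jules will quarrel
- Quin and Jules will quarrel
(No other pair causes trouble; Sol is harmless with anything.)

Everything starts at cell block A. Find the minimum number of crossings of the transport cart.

7

Counting alone: the guard can take at most 2 across per trip to cell block B, so moving all 5 needs at least 3 loaded trips out, with a return between consecutive ones — at least 5 crossings.
The safety rule pushes this higher. Following every safe sequence of crossings, the most of the 5 that can be at cell block B as the transport cart arrives there on crossing 5 is 4 — never all 5.
So no plan with fewer than 7 crossings exists, and this one achieves 7:
1. Guard goes to cell block B with Jules and Pim.  [cell block A: Ivo, Quin, Sol | cell block B: Jules, Pim]
2. Guard goes back to cell block A with Jules.  [cell block A: Ivo, Jules, Quin, Sol | cell block B: Pim]
3. Guard goes to cell block B with Ivo and Jules.  [cell block A: Quin, Sol | cell block B: Ivo, Jules, Pim]
4. Guard goes back to cell block A with Jules.  [cell block A: Jules, Quin, Sol | cell block B: Ivo, Pim]
5. Guard goes to cell block B with Jules and Sol.  [cell block A: Quin | cell block B: Ivo, Jules, Pim, Sol]
6. Guard goes back to cell block A with Jules.  [cell block A: Jules, Quin | cell block B: Ivo, Pim, Sol]
7. Guard goes to cell block B with Jules and Quin.  [cell block A: — | cell block B: Ivo, Jules, Pim, Quin, Sol]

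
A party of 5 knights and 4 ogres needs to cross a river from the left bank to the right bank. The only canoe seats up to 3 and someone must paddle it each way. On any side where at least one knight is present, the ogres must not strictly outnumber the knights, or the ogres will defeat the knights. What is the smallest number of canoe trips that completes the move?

7

Counting alone: each trip to the right bank takes at most 3 across and each return brings at least 1 back, so after t trips out (and t−1 returns) at most 3t − (t−1) of the 9 are across; that first reaches 9 at t = 4, so at least 7 crossings are needed.
The plan below uses exactly 7 crossings, so it is optimal:
1. 3 ogres → the right bank.  (the left bank: 5K 1O; the right bank: 0K 3O)
2. 1 ogre ← the left bank.  (the left bank: 5K 2O; the right bank: 0K 2O)
3. 3 knights → the right bank.  (the left bank: 2K 2O; the right bank: 3K 2O)
4. 1 knight ← the left bank.  (the left bank: 3K 2O; the right bank: 2K 2O)
5. 2 knights and 1 ogre → the right bank.  (the left bank: 1K 1O; the right bank: 4K 3O)
6. 1 knight ← the left bank.  (the left bank: 2K 1O; the right bank: 3K 3O)
7. 2 knights and 1 ogre → the right bank.  (the left bank: 0K 0O; the right bank: 5K 4O)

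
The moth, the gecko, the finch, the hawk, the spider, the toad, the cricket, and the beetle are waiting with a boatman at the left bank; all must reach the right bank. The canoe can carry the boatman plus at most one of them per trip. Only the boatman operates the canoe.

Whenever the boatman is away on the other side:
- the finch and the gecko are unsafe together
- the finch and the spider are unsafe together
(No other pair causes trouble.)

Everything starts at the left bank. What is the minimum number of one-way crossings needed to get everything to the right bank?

17

Counting alone: the boatman can take at most 1 across per trip to the right bank, so moving all 8 needs at least 8 loaded trips out, with a return between consecutive ones — at least 15 crossings.
The safety rule pushes this higher. Following every safe sequence of crossings, the most of the 8 that can be at the right bank as the canoe arrives there on crossing 15 is 7 — never all 8.
So no plan with fewer than 17 crossings exists, and this one achieves 17:
1. Boatman goes to the right bank with the finch.  [the left bank: the beetle, the cricket, the gecko, the hawk, the moth, the spider, the toad | the right bank: the finch]
2. Boatman goes back to the left bank alone.  [the left bank: the beetle, the cricket, the gecko, the hawk, the moth, the spider, the toad | the right bank: the finch]
3. Boatman goes to the right bank with the moth.  [the left bank: the beetle, the cricket, the gecko, the hawk, the spider, the toad | the right bank: the finch, the moth]
4. Boatman goes back to the left bank alone.  [the left bank: the beetle, the cricket, the gecko, the hawk, the spider, the toad | the right bank: the finch, the moth]
5. Boatman goes to the right bank with the gecko.  [the left bank: the beetle, the cricket, the hawk, the spider, the toad | the right bank: the finch, the gecko, the moth]
6. Boatman goes back to the left bank with the finch.  [the left bank: the beetle, the cricket, the finch, the hawk, the spider, the toad | the right bank: the gecko, the moth]
7. Boatman goes to the right bank with the spider.  [the left bank: the beetle, the cricket, the finch, the hawk, the toad | the right bank: the gecko, the moth, the spider]
8. Boatman goes back to the left bank alone.  [the left bank: the beetle, the cricket, the finch, the hawk, the toad | the right bank: the gecko, the moth, the spider]
9. Boatman goes to the right bank with the hawk.  [the left bank: the beetle, the cricket, the finch, the toad | the right bank: the gecko, the hawk, the moth, the spider]
10. Boatman goes back to the left bank alone.  [the left bank: the beetle, the cricket, the finch, the toad | the right bank: the gecko, the hawk, the moth, the spider]
11. Boatman goes to the right bank with the toad.  [the left bank: the beetle, the cricket, the finch | the right bank: the gecko, the hawk, the moth, the spider, the toad]
12. Boatman goes back to the left bank alone.  [the left bank: the beetle, the cricket, the finch | the right bank: the gecko, the hawk, the moth, the spider, the toad]
13. Boatman goes to the right bank with the cricket.  [the left bank: the beetle, the finch | the right bank: the cricket, the gecko, the hawk, the moth, the spider, the toad]
14. Boatman goes back to the left bank alone.  [the left bank: the beetle, the finch | the right bank: the cricket, the gecko, the hawk, the moth, the spider, the toad]
15. Boatman goes to the right bank with the beetle.  [the left bank: the finch | the right bank: the beetle, the cricket, the gecko, the hawk, the moth, the spider, the toad]
16. Boatman goes back to the left bank alone.  [the left bank: the finch | the right bank: the beetle, the cricket, the gecko, the hawk, the moth, the spider, the toad]
17. Boatman goes to the right bank with the finch.  [the left bank: — | the right bank: the beetle, the cricket, the finch, the gecko, the hawk, the moth, the spider, the toad]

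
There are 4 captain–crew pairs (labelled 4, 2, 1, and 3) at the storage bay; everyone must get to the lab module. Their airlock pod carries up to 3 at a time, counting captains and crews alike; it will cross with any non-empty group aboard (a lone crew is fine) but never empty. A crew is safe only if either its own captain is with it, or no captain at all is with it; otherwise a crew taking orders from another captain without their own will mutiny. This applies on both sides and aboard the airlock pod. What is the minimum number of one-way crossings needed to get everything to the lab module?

Counting alone: each trip to the lab module takes at most 3 across and each return brings at least 1 back, so after t trips out (and t−1 returns) at most 3t − (t−1) of the 8 are across; that first reaches 8 at t = 4, so at least 7 crossings are needed.
The safety rule pushes this higher. Following every safe sequence of crossings, the most of the 8 that can be at the lab module as the airlock pod arrives there on crossing 7 is 7 — never all 8.
So no plan with fewer than 9 crossings exists, and this one achieves 9:
1. captain 4 and crew 4 cross → the lab module.
2. captain 4 crosses ← the storage bay.
3. captain 2, captain 4, and crew 2 cross → the lab module.
4. captain 4 and crew 4 cross ← the storage bay.
5. captain 1, captain 3, and captain 4 cross → the lab module.
6. crew 2 crosses ← the storage bay.
7. crew 2 and crew 4 cross → the lab module.
8. crew 4 crosses ← the storage bay.
9. crew 1, crew 3, and crew 4 cross → the lab module.

9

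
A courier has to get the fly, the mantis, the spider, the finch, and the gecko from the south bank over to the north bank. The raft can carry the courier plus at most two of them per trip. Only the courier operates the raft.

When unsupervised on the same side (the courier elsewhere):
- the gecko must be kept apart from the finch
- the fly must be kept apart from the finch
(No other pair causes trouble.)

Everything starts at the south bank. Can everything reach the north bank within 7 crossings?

Yes — this plan uses 5 crossings (≤ 7):
1. Courier goes to the north bank with the finch.
2. Courier goes back to the south bank alone.
3. Courier goes to the north bank with the mantis and the spider.
4. Courier goes back to the south bank alone.
5. Courier goes to the north bank with the fly and the gecko.

Yes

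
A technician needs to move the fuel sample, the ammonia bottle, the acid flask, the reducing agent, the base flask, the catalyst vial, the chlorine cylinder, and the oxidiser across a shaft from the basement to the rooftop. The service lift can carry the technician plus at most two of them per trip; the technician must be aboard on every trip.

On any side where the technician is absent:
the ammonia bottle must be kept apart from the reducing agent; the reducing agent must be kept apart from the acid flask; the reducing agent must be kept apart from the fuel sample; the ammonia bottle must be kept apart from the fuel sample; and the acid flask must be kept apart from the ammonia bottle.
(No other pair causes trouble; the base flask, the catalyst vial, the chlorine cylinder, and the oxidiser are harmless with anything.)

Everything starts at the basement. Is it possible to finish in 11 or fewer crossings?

Counting alone: the technician can take at most 2 across per trip to the rooftop, so moving all 8 needs at least 4 loaded trips out, with a return between consecutive ones — at least 7 crossings.
The safety rule pushes this higher. Following every safe sequence of crossings, the most of the 8 that can be at the rooftop as the service lift arrives there on crossings 7, 9, 11 is 5, 6, 7 respectively — never all 8.
So the move cannot be finished within 11 crossings. (The shortest complete plan takes 13:)
1. Technician goes to the rooftop with the ammonia bottle and the reducing agent.  [the basement: the acid flask, the base flask, the catalyst vial, the chlorine cylinder, the fuel sample, the oxidiser | the rooftop: the ammonia bottle, the reducing agent]
2. Technician goes back to the basement with the ammonia bottle.  [the basement: the acid flask, the ammonia bottle, the base flask, the catalyst vial, the chlorine cylinder, the fuel sample, the oxidiser | the rooftop: the reducing agent]
3. Technician goes to the rooftop with the acid flask and the fuel sample.  [the basement: the ammonia bottle, the base flask, the catalyst vial, the chlorine cylinder, the oxidiser | the rooftop: the acid flask, the fuel sample, the reducing agent]
4. Technician goes back to the basement with the reducing agent.  [the basement: the ammonia bottle, the base flask, the catalyst vial, the chlorine cylinder, the oxidiser, the reducing agent | the rooftop: the acid flask, the fuel sample]
5. Technician goes to the rooftop with the ammonia bottle and the base flask.  [the basement: the catalyst vial, the chlorine cylinder, the oxidiser, the reducing agent | the rooftop: the acid flask, the ammonia bottle, the base flask, the fuel sample]
6. Technician goes back to the basement with the ammonia bottle.  [the basement: the ammonia bottle, the catalyst vial, the chlorine cylinder, the oxidiser, the reducing agent | the rooftop: the acid flask, the base flask, the fuel sample]
7. Technician goes to the rooftop with the ammonia bottle and the catalyst vial.  [the basement: the chlorine cylinder, the oxidiser, the reducing agent | the rooftop: the acid flask, the ammonia bottle, the base flask, the catalyst vial, the fuel sample]
8. Technician goes back to the basement with the ammonia bottle.  [the basement: the ammonia bottle, the chlorine cylinder, the oxidiser, the reducing agent | the rooftop: the acid flask, the base flask, the catalyst vial, the fuel sample]
9. Technician goes to the rooftop with the ammonia bottle and the chlorine cylinder.  [the basement: the oxidiser, the reducing agent | the rooftop: the acid flask, the ammonia bottle, the base flask, the catalyst vial, the chlorine cylinder, the fuel sample]
10. Technician goes back to the basement with the ammonia bottle.  [the basement: the ammonia bottle, the oxidiser, the reducing agent | the rooftop: the acid flask, the base flask, the catalyst vial, the chlorine cylinder, the fuel sample]
11. Technician goes to the rooftop with the ammonia bottle and the oxidiser.  [the basement: the reducing agent | the rooftop: the acid flask, the ammonia bottle, the base flask, the catalyst vial, the chlorine cylinder, the fuel sample, the oxidiser]
12. Technician goes back to the basement with the ammonia bottle.  [the basement: the ammonia bottle, the reducing agent | the rooftop: the acid flask, the base flask, the catalyst vial, the chlorine cylinder, the fuel sample, the oxidiser]
13. Technician goes to the rooftop with the ammonia bottle and the reducing agent.  [the basement: — | the rooftop: the acid flask, the ammonia bottle, the base flask, the catalyst vial, the chlorine cylinder, the fuel sample, the oxidiser, the reducing agent]

No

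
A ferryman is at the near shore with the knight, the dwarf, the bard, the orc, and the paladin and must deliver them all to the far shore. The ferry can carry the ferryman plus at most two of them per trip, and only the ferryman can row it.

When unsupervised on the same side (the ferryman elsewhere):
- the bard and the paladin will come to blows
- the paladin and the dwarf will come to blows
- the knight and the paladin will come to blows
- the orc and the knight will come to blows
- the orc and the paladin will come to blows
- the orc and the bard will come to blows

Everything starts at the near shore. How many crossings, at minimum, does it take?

7

Counting alone: the ferryman can take at most 2 across per trip to the far shore, so moving all 5 needs at least 3 loaded trips out, with a return between consecutive ones — at least 5 crossings.
The safety rule pushes this higher. Following every safe sequence of crossings, the most of the 5 that can be at the far shore as the ferry arrives there on crossing 5 is 4 — never all 5.
So no plan with fewer than 7 crossings exists, and this one achieves 7:
1. Ferryman goes to the far shore with the orc and the paladin.  [the near shore: the bard, the dwarf, the knight | the far shore: the orc, the paladin]
2. Ferryman goes back to the near shore with the orc.  [the near shore: the bard, the dwarf, the knight, the orc | the far shore: the paladin]
3. Ferryman goes to the far shore with the bard and the knight.  [the near shore: the dwarf, the orc | the far shore: the bard, the knight, the paladin]
4. Ferryman goes back to the near shore with the paladin.  [the near shore: the dwarf, the orc, the paladin | the far shore: the bard, the knight]
5. Ferryman goes to the far shore with the dwarf and the orc.  [the near shore: the paladin | the far shore: the bard, the dwarf, the knight, the orc]
6. Ferryman goes back to the near shore with the orc.  [the near shore: the orc, the paladin | the far shore: the bard, the dwarf, the knight]
7. Ferryman goes to the far shore with the orc and the paladin.  [the near shore: — | the far shore: the bard, the dwarf, the knight, the orc, the paladin]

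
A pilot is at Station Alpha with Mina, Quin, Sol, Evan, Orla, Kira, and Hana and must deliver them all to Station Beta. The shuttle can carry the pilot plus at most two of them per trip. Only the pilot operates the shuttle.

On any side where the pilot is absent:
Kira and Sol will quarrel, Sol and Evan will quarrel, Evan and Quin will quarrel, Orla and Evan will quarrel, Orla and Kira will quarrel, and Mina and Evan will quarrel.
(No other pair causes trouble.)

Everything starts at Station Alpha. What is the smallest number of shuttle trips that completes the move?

Counting alone: the pilot can take at most 2 across per trip to Station Beta, so moving all 7 needs at least 4 loaded trips out, with a return between consecutive ones — at least 7 crossings.
The safety rule pushes this higher. Following every safe sequence of crossings, the most of the 7 that can be at Station Beta as the shuttle arrives there on crossing 7 is 6 — never all 7.
So no plan with fewer than 9 crossings exists, and this one achieves 9:
1. Pilot goes to Station Beta with Evan and Kira.  [Station Alpha: Hana, Mina, Orla, Quin, Sol | Station Beta: Evan, Kira]
2. Pilot goes back to Station Alpha alone.  [Station Alpha: Hana, Mina, Orla, Quin, Sol | Station Beta: Evan, Kira]
3. Pilot goes to Station Beta with Hana.  [Station Alpha: Mina, Orla, Quin, Sol | Station Beta: Evan, Hana, Kira]
4. Pilot goes back to Station Alpha alone.  [Station Alpha: Mina, Orla, Quin, Sol | Station Beta: Evan, Hana, Kira]
5. Pilot goes to Station Beta with Mina and Quin.  [Station Alpha: Orla, Sol | Station Beta: Evan, Hana, Kira, Mina, Quin]
6. Pilot goes back to Station Alpha with Evan.  [Station Alpha: Evan, Orla, Sol | Station Beta: Hana, Kira, Mina, Quin]
7. Pilot goes to Station Beta with Orla and Sol.  [Station Alpha: Evan | Station Beta: Hana, Kira, Mina, Orla, Quin, Sol]
8. Pilot goes back to Station Alpha with Kira.  [Station Alpha: Evan, Kira | Station Beta: Hana, Mina, Orla, Quin, Sol]
9. Pilot goes to Station Beta with Evan and Kira.  [Station Alpha: — | Station Beta: Evan, Hana, Kira, Mina, Orla, Quin, Sol]

9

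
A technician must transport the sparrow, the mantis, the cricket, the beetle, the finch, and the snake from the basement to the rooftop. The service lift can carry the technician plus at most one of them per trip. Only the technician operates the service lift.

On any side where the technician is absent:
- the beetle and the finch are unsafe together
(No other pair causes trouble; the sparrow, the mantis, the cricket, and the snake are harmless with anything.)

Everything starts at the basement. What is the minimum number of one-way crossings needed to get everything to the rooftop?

11

Counting alone: the technician can take at most 1 across per trip to the rooftop, so moving all 6 needs at least 6 loaded trips out, with a return between consecutive ones — at least 11 crossings.
The plan below uses exactly 11 crossings, so it is optimal:
1. Technician goes to the rooftop with the beetle.  [the basement: the cricket, the finch, the mantis, the snake, the sparrow | the rooftop: the beetle]
2. Technician goes back to the basement alone.  [the basement: the cricket, the finch, the mantis, the snake, the sparrow | the rooftop: the beetle]
3. Technician goes to the rooftop with the sparrow.  [the basement: the cricket, the finch, the mantis, the snake | the rooftop: the beetle, the sparrow]
4. Technician goes back to the basement alone.  [the basement: the cricket, the finch, the mantis, the snake | the rooftop: the beetle, the sparrow]
5. Technician goes to the rooftop with the mantis.  [the basement: the cricket, the finch, the snake | the rooftop: the beetle, the mantis, the sparrow]
6. Technician goes back to the basement alone.  [the basement: the cricket, the finch, the snake | the rooftop: the beetle, the mantis, the sparrow]
7. Technician goes to the rooftop with the cricket.  [the basement: the finch, the snake | the rooftop: the beetle, the cricket, the mantis, the sparrow]
8. Technician goes back to the basement alone.  [the basement: the finch, the snake | the rooftop: the beetle, the cricket, the mantis, the sparrow]
9. Technician goes to the rooftop with the snake.  [the basement: the finch | the rooftop: the beetle, the cricket, the mantis, the snake, the sparrow]
10. Technician goes back to the basement alone.  [the basement: the finch | the rooftop: the beetle, the cricket, the mantis, the snake, the sparrow]
11. Technician goes to the rooftop with the finch.  [the basement: — | the rooftop: the beetle, the cricket, the finch, the mantis, the snake, the sparrow]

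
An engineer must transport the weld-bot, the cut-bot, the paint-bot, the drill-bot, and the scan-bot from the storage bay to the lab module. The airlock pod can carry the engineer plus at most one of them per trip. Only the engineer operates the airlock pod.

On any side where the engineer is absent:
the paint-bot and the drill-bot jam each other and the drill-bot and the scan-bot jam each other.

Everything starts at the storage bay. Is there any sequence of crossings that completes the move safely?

Yes

1. Engineer goes to the lab module with the drill-bot.  [the storage bay: the cut-bot, the paint-bot, the scan-bot, the weld-bot | the lab module: the drill-bot]
2. Engineer goes back to the storage bay alone.  [the storage bay: the cut-bot, the paint-bot, the scan-bot, the weld-bot | the lab module: the drill-bot]
3. Engineer goes to the lab module with the weld-bot.  [the storage bay: the cut-bot, the paint-bot, the scan-bot | the lab module: the drill-bot, the weld-bot]
4. Engineer goes back to the storage bay alone.  [the storage bay: the cut-bot, the paint-bot, the scan-bot | the lab module: the drill-bot, the weld-bot]
5. Engineer goes to the lab module with the cut-bot.  [the storage bay: the paint-bot, the scan-bot | the lab module: the cut-bot, the drill-bot, the weld-bot]
6. Engineer goes back to the storage bay alone.  [the storage bay: the paint-bot, the scan-bot | the lab module: the cut-bot, the drill-bot, the weld-bot]
7. Engineer goes to the lab module with the paint-bot.  [the storage bay: the scan-bot | the lab module: the cut-bot, the drill-bot, the paint-bot, the weld-bot]
8. Engineer goes back to the storage bay with the drill-bot.  [the storage bay: the drill-bot, the scan-bot | the lab module: the cut-bot, the paint-bot, the weld-bot]
9. Engineer goes to the lab module with the scan-bot.  [the storage bay: the drill-bot | the lab module: the cut-bot, the paint-bot, the scan-bot, the weld-bot]
10. Engineer goes back to the storage bay alone.  [the storage bay: the drill-bot | the lab module: the cut-bot, the paint-bot, the scan-bot, the weld-bot]
11. Engineer goes to the lab module with the drill-bot.  [the storage bay: — | the lab module: the cut-bot, the drill-bot, the paint-bot, the scan-bot, the weld-bot]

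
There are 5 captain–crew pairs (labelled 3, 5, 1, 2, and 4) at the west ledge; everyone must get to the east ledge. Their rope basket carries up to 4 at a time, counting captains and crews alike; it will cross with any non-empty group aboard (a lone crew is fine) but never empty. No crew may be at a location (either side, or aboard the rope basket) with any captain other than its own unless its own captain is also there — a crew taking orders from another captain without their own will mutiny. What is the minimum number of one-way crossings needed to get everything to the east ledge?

7

Counting alone: each trip to the east ledge takes at most 4 across and each return brings at least 1 back, so after t trips out (and t−1 returns) at most 4t − (t−1) of the 10 are across; that first reaches 10 at t = 3, so at least 5 crossings are needed.
The safety rule pushes this higher. Following every safe sequence of crossings, the most of the 10 that can be at the east ledge as the rope basket arrives there on crossing 5 is 9 — never all 10.
So no plan with fewer than 7 crossings exists, and this one achieves 7:
1. captain 3 and crew 3 cross → the east ledge.
2. captain 3 crosses ← the west ledge.
3. crew 1, crew 2, crew 4, and crew 5 cross → the east ledge.
4. crew 3 crosses ← the west ledge.
5. captain 1, captain 2, captain 4, and captain 5 cross → the east ledge.
6. captain 5 and crew 5 cross ← the west ledge.
7. captain 3, captain 5, crew 3, and crew 5 cross → the east ledge.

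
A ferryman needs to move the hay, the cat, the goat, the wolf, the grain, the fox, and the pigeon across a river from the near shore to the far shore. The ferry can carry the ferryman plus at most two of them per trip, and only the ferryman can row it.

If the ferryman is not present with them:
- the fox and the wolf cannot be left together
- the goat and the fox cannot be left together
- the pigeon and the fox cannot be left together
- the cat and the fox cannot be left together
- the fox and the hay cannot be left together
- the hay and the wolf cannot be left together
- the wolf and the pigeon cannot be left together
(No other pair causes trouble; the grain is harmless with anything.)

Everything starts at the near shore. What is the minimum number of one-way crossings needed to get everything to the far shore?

11

Counting alone: the ferryman can take at most 2 across per trip to the far shore, so moving all 7 needs at least 4 loaded trips out, with a return between consecutive ones — at least 7 crossings.
The safety rule pushes this higher. Following every safe sequence of crossings, the most of the 7 that can be at the far shore as the ferry arrives there on crossings 7, 9 is 5, 6 respectively — never all 7.
So no plan with fewer than 11 crossings exists, and this one achieves 11:
1. Ferryman goes to the far shore with the fox and the wolf.  [the near shore: the cat, the goat, the grain, the hay, the pigeon | the far shore: the fox, the wolf]
2. Ferryman goes back to the near shore with the wolf.  [the near shore: the cat, the goat, the grain, the hay, the pigeon, the wolf | the far shore: the fox]
3. Ferryman goes to the far shore with the hay and the pigeon.  [the near shore: the cat, the goat, the grain, the wolf | the far shore: the fox, the hay, the pigeon]
4. Ferryman goes back to the near shore with the fox.  [the near shore: the cat, the fox, the goat, the grain, the wolf | the far shore: the hay, the pigeon]
5. Ferryman goes to the far shore with the cat and the fox.  [the near shore: the goat, the grain, the wolf | the far shore: the cat, the fox, the hay, the pigeon]
6. Ferryman goes back to the near shore with the fox.  [the near shore: the fox, the goat, the grain, the wolf | the far shore: the cat, the hay, the pigeon]
7. Ferryman goes to the far shore with the goat and the wolf.  [the near shore: the fox, the grain | the far shore: the cat, the goat, the hay, the pigeon, the wolf]
8. Ferryman goes back to the near shore with the wolf.  [the near shore: the fox, the grain, the wolf | the far shore: the cat, the goat, the hay, the pigeon]
9. Ferryman goes to the far shore with the grain and the wolf.  [the near shore: the fox | the far shore: the cat, the goat, the grain, the hay, the pigeon, the wolf]
10. Ferryman goes back to the near shore with the wolf.  [the near shore: the fox, the wolf | the far shore: the cat, the goat, the grain, the hay, the pigeon]
11. Ferryman goes to the far shore with the fox and the wolf.  [the near shore: — | the far shore: the cat, the fox, the goat, the grain, the hay, the pigeon, the wolf]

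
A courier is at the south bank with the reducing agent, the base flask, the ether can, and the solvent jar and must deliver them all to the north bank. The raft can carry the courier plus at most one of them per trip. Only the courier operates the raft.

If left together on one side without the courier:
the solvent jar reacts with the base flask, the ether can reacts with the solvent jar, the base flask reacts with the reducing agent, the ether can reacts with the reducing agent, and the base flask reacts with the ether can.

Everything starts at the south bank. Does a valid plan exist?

No

Whatever the first load, the items left behind include a forbidden pair without the courier. No opening move is safe, so no plan exists.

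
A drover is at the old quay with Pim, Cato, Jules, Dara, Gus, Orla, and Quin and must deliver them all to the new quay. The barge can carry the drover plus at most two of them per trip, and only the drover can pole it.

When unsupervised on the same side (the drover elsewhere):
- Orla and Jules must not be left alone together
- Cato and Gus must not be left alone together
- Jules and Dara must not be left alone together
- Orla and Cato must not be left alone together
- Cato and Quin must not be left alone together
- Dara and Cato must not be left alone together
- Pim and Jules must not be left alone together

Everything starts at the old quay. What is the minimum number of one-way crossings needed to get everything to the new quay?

Counting alone: the drover can take at most 2 across per trip to the new quay, so moving all 7 needs at least 4 loaded trips out, with a return between consecutive ones — at least 7 crossings.
The safety rule pushes this higher. Following every safe sequence of crossings, the most of the 7 that can be at the new quay as the barge arrives there on crossing 7 is 6 — never all 7.
So no plan with fewer than 9 crossings exists, and this one achieves 9:
1. Drover goes to the new quay with Cato and Jules.
2. Drover goes back to the old quay alone.
3. Drover goes to the new quay with Pim.
4. Drover goes back to the old quay with Jules.
5. Drover goes to the new quay with Dara and Orla.
6. Drover goes back to the old quay with Cato.
7. Drover goes to the new quay with Gus and Quin.
8. Drover goes back to the old quay alone.
9. Drover goes to the new quay with Cato and Jules.

9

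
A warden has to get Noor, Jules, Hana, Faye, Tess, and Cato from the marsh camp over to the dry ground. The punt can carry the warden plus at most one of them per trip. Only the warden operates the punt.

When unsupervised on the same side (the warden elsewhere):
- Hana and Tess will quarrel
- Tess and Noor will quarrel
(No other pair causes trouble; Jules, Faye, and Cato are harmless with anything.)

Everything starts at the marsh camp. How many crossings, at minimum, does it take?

Counting alone: the warden can take at most 1 across per trip to the dry ground, so moving all 6 needs at least 6 loaded trips out, with a return between consecutive ones — at least 11 crossings.
The safety rule pushes this higher. Following every safe sequence of crossings, the most of the 6 that can be at the dry ground as the punt arrives there on crossing 11 is 5 — never all 6.
So no plan with fewer than 13 crossings exists, and this one achieves 13:
1. Warden goes to the dry ground with Tess.  [the marsh camp: Cato, Faye, Hana, Jules, Noor | the dry ground: Tess]
2. Warden goes back to the marsh camp alone.  [the marsh camp: Cato, Faye, Hana, Jules, Noor | the dry ground: Tess]
3. Warden goes to the dry ground with Noor.  [the marsh camp: Cato, Faye, Hana, Jules | the dry ground: Noor, Tess]
4. Warden goes back to the marsh camp with Tess.  [the marsh camp: Cato, Faye, Hana, Jules, Tess | the dry ground: Noor]
5. Warden goes to the dry ground with Hana.  [the marsh camp: Cato, Faye, Jules, Tess | the dry ground: Hana, Noor]
6. Warden goes back to the marsh camp alone.  [the marsh camp: Cato, Faye, Jules, Tess | the dry ground: Hana, Noor]
7. Warden goes to the dry ground with Jules.  [the marsh camp: Cato, Faye, Tess | the dry ground: Hana, Jules, Noor]
8. Warden goes back to the marsh camp alone.  [the marsh camp: Cato, Faye, Tess | the dry ground: Hana, Jules, Noor]
9. Warden goes to the dry ground with Faye.  [the marsh camp: Cato, Tess | the dry ground: Faye, Hana, Jules, Noor]
10. Warden goes back to the marsh camp alone.  [the marsh camp: Cato, Tess | the dry ground: Faye, Hana, Jules, Noor]
11. Warden goes to the dry ground with Cato.  [the marsh camp: Tess | the dry ground: Cato, Faye, Hana, Jules, Noor]
12. Warden goes back to the marsh camp alone.  [the marsh camp: Tess | the dry ground: Cato, Faye, Hana, Jules, Noor]
13. Warden goes to the dry ground with Tess.  [the marsh camp: — | the dry ground: Cato, Faye, Hana, Jules, Noor, Tess]

13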